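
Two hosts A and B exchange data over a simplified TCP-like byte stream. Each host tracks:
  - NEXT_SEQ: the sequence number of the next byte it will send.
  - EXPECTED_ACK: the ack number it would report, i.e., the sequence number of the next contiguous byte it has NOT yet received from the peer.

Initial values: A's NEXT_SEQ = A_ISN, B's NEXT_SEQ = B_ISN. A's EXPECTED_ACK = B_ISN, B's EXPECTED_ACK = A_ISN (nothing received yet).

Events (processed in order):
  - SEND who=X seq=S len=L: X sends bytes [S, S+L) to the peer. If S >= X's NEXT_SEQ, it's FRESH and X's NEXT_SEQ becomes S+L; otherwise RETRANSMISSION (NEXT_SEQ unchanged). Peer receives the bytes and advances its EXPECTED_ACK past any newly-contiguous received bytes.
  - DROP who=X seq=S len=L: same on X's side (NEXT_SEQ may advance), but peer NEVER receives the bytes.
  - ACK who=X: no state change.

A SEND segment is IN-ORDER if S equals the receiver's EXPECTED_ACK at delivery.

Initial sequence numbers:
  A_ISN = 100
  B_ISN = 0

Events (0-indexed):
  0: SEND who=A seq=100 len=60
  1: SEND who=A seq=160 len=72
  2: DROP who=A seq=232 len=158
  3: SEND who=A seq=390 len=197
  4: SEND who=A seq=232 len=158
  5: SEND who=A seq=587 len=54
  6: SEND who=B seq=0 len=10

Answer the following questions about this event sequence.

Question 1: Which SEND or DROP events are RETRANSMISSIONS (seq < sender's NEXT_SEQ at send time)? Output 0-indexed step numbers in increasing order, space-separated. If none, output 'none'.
Answer: 4

Derivation:
Step 0: SEND seq=100 -> fresh
Step 1: SEND seq=160 -> fresh
Step 2: DROP seq=232 -> fresh
Step 3: SEND seq=390 -> fresh
Step 4: SEND seq=232 -> retransmit
Step 5: SEND seq=587 -> fresh
Step 6: SEND seq=0 -> fresh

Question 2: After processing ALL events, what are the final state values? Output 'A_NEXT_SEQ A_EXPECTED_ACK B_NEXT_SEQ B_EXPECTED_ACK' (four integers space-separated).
After event 0: A_seq=160 A_ack=0 B_seq=0 B_ack=160
After event 1: A_seq=232 A_ack=0 B_seq=0 B_ack=232
After event 2: A_seq=390 A_ack=0 B_seq=0 B_ack=232
After event 3: A_seq=587 A_ack=0 B_seq=0 B_ack=232
After event 4: A_seq=587 A_ack=0 B_seq=0 B_ack=587
After event 5: A_seq=641 A_ack=0 B_seq=0 B_ack=641
After event 6: A_seq=641 A_ack=10 B_seq=10 B_ack=641

Answer: 641 10 10 641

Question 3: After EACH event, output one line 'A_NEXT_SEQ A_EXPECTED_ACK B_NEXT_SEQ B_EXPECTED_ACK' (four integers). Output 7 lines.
160 0 0 160
232 0 0 232
390 0 0 232
587 0 0 232
587 0 0 587
641 0 0 641
641 10 10 641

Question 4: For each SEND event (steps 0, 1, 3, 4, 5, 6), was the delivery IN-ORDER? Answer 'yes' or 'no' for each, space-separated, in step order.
Answer: yes yes no yes yes yes

Derivation:
Step 0: SEND seq=100 -> in-order
Step 1: SEND seq=160 -> in-order
Step 3: SEND seq=390 -> out-of-order
Step 4: SEND seq=232 -> in-order
Step 5: SEND seq=587 -> in-order
Step 6: SEND seq=0 -> in-order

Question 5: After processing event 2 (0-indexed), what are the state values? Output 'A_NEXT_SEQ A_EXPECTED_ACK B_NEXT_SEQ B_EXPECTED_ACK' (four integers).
After event 0: A_seq=160 A_ack=0 B_seq=0 B_ack=160
After event 1: A_seq=232 A_ack=0 B_seq=0 B_ack=232
After event 2: A_seq=390 A_ack=0 B_seq=0 B_ack=232

390 0 0 232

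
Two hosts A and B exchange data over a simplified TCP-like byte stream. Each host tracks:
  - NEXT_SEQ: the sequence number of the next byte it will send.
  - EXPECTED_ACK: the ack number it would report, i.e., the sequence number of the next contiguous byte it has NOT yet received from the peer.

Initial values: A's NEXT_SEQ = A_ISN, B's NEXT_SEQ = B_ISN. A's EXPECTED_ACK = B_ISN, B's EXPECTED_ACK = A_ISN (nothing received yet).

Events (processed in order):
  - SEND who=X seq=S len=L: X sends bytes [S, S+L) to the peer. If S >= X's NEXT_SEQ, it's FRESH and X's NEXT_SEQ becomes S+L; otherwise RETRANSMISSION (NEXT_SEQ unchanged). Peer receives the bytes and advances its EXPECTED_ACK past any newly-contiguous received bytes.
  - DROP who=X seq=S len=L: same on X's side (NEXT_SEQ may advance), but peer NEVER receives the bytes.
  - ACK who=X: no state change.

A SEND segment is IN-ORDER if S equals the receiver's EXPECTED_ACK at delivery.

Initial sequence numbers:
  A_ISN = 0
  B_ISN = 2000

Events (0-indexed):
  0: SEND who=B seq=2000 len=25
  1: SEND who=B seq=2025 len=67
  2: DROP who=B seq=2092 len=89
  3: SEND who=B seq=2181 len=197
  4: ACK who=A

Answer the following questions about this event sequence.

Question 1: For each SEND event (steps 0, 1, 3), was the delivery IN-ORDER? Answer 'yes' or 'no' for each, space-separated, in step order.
Answer: yes yes no

Derivation:
Step 0: SEND seq=2000 -> in-order
Step 1: SEND seq=2025 -> in-order
Step 3: SEND seq=2181 -> out-of-order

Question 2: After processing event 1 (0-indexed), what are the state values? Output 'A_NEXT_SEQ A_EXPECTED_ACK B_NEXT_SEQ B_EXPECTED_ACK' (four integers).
After event 0: A_seq=0 A_ack=2025 B_seq=2025 B_ack=0
After event 1: A_seq=0 A_ack=2092 B_seq=2092 B_ack=0

0 2092 2092 0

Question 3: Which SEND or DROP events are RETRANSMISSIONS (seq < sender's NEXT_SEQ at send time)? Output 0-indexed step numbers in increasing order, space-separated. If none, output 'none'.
Step 0: SEND seq=2000 -> fresh
Step 1: SEND seq=2025 -> fresh
Step 2: DROP seq=2092 -> fresh
Step 3: SEND seq=2181 -> fresh

Answer: none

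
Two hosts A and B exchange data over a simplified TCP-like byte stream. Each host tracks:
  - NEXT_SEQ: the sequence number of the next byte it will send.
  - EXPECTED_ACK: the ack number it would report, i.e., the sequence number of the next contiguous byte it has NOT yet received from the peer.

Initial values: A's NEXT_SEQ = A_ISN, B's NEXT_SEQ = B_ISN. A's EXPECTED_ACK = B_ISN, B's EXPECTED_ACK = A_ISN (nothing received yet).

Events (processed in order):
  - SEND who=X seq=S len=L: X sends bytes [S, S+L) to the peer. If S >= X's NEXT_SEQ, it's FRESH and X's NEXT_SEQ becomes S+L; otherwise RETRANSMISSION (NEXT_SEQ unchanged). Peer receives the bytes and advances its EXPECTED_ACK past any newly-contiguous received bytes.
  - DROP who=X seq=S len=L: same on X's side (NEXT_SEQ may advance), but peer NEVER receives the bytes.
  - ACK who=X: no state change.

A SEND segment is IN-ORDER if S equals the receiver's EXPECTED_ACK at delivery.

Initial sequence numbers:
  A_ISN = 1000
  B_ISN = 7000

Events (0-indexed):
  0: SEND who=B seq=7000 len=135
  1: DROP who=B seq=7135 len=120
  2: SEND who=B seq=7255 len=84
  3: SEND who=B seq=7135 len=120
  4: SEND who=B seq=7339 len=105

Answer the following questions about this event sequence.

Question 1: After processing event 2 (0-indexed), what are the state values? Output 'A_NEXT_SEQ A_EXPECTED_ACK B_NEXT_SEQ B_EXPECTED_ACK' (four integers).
After event 0: A_seq=1000 A_ack=7135 B_seq=7135 B_ack=1000
After event 1: A_seq=1000 A_ack=7135 B_seq=7255 B_ack=1000
After event 2: A_seq=1000 A_ack=7135 B_seq=7339 B_ack=1000

1000 7135 7339 1000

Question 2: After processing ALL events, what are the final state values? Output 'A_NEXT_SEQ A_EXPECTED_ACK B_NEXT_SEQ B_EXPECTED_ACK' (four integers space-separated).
Answer: 1000 7444 7444 1000

Derivation:
After event 0: A_seq=1000 A_ack=7135 B_seq=7135 B_ack=1000
After event 1: A_seq=1000 A_ack=7135 B_seq=7255 B_ack=1000
After event 2: A_seq=1000 A_ack=7135 B_seq=7339 B_ack=1000
After event 3: A_seq=1000 A_ack=7339 B_seq=7339 B_ack=1000
After event 4: A_seq=1000 A_ack=7444 B_seq=7444 B_ack=1000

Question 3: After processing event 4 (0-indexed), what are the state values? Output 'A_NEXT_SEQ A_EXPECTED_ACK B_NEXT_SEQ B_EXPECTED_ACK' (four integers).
After event 0: A_seq=1000 A_ack=7135 B_seq=7135 B_ack=1000
After event 1: A_seq=1000 A_ack=7135 B_seq=7255 B_ack=1000
After event 2: A_seq=1000 A_ack=7135 B_seq=7339 B_ack=1000
After event 3: A_seq=1000 A_ack=7339 B_seq=7339 B_ack=1000
After event 4: A_seq=1000 A_ack=7444 B_seq=7444 B_ack=1000

1000 7444 7444 1000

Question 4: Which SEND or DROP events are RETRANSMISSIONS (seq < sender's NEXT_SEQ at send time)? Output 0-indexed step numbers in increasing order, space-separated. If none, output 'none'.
Answer: 3

Derivation:
Step 0: SEND seq=7000 -> fresh
Step 1: DROP seq=7135 -> fresh
Step 2: SEND seq=7255 -> fresh
Step 3: SEND seq=7135 -> retransmit
Step 4: SEND seq=7339 -> fresh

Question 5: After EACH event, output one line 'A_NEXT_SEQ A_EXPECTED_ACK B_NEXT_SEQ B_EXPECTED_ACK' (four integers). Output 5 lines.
1000 7135 7135 1000
1000 7135 7255 1000
1000 7135 7339 1000
1000 7339 7339 1000
1000 7444 7444 1000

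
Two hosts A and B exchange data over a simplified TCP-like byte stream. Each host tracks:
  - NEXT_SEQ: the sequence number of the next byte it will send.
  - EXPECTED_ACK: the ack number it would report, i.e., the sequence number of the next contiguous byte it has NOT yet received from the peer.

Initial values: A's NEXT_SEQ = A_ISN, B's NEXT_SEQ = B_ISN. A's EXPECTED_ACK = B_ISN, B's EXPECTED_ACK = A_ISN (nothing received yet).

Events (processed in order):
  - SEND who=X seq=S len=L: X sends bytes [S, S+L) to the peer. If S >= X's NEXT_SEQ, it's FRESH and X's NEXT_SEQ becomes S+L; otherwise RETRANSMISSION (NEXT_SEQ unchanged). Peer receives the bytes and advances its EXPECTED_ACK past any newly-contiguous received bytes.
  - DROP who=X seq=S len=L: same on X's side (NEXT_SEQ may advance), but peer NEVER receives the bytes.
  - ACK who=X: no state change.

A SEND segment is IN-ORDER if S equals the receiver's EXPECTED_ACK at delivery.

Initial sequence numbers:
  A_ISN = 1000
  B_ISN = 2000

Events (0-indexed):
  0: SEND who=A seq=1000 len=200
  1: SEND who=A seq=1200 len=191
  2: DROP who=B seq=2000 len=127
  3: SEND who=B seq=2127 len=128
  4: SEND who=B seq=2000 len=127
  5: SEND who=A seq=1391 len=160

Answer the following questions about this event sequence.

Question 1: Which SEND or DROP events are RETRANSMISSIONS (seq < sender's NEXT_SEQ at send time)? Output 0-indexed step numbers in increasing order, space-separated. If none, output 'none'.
Step 0: SEND seq=1000 -> fresh
Step 1: SEND seq=1200 -> fresh
Step 2: DROP seq=2000 -> fresh
Step 3: SEND seq=2127 -> fresh
Step 4: SEND seq=2000 -> retransmit
Step 5: SEND seq=1391 -> fresh

Answer: 4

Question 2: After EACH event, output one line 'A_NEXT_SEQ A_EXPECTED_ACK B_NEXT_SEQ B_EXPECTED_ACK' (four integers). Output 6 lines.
1200 2000 2000 1200
1391 2000 2000 1391
1391 2000 2127 1391
1391 2000 2255 1391
1391 2255 2255 1391
1551 2255 2255 1551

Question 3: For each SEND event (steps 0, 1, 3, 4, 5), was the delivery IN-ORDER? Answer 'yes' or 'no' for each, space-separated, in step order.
Answer: yes yes no yes yes

Derivation:
Step 0: SEND seq=1000 -> in-order
Step 1: SEND seq=1200 -> in-order
Step 3: SEND seq=2127 -> out-of-order
Step 4: SEND seq=2000 -> in-order
Step 5: SEND seq=1391 -> in-order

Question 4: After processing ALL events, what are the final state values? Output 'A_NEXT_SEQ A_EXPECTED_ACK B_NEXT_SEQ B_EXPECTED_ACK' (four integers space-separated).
Answer: 1551 2255 2255 1551

Derivation:
After event 0: A_seq=1200 A_ack=2000 B_seq=2000 B_ack=1200
After event 1: A_seq=1391 A_ack=2000 B_seq=2000 B_ack=1391
After event 2: A_seq=1391 A_ack=2000 B_seq=2127 B_ack=1391
After event 3: A_seq=1391 A_ack=2000 B_seq=2255 B_ack=1391
After event 4: A_seq=1391 A_ack=2255 B_seq=2255 B_ack=1391
After event 5: A_seq=1551 A_ack=2255 B_seq=2255 B_ack=1551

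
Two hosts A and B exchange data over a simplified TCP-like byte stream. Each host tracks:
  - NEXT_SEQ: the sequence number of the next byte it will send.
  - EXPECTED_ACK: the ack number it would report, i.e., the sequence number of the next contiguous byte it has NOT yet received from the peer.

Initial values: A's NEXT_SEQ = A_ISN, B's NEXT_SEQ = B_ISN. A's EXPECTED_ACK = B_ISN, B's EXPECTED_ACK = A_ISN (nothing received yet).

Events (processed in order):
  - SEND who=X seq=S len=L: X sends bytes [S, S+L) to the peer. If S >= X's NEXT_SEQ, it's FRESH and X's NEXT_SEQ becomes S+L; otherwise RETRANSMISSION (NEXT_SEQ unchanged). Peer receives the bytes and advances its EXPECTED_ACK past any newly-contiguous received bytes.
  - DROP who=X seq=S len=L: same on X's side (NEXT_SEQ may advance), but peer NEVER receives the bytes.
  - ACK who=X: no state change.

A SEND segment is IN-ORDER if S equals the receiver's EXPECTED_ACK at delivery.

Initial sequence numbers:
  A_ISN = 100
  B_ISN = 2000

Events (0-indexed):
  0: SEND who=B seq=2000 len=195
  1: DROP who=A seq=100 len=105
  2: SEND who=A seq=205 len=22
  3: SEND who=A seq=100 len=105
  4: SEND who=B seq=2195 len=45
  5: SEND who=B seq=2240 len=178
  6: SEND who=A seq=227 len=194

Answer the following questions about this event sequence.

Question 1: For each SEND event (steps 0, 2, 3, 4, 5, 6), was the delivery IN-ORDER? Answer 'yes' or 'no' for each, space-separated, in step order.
Step 0: SEND seq=2000 -> in-order
Step 2: SEND seq=205 -> out-of-order
Step 3: SEND seq=100 -> in-order
Step 4: SEND seq=2195 -> in-order
Step 5: SEND seq=2240 -> in-order
Step 6: SEND seq=227 -> in-order

Answer: yes no yes yes yes yes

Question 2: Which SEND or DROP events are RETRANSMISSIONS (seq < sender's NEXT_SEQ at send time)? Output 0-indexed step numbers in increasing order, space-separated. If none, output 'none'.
Step 0: SEND seq=2000 -> fresh
Step 1: DROP seq=100 -> fresh
Step 2: SEND seq=205 -> fresh
Step 3: SEND seq=100 -> retransmit
Step 4: SEND seq=2195 -> fresh
Step 5: SEND seq=2240 -> fresh
Step 6: SEND seq=227 -> fresh

Answer: 3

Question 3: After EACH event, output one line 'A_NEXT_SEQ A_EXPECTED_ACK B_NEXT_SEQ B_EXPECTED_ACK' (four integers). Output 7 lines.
100 2195 2195 100
205 2195 2195 100
227 2195 2195 100
227 2195 2195 227
227 2240 2240 227
227 2418 2418 227
421 2418 2418 421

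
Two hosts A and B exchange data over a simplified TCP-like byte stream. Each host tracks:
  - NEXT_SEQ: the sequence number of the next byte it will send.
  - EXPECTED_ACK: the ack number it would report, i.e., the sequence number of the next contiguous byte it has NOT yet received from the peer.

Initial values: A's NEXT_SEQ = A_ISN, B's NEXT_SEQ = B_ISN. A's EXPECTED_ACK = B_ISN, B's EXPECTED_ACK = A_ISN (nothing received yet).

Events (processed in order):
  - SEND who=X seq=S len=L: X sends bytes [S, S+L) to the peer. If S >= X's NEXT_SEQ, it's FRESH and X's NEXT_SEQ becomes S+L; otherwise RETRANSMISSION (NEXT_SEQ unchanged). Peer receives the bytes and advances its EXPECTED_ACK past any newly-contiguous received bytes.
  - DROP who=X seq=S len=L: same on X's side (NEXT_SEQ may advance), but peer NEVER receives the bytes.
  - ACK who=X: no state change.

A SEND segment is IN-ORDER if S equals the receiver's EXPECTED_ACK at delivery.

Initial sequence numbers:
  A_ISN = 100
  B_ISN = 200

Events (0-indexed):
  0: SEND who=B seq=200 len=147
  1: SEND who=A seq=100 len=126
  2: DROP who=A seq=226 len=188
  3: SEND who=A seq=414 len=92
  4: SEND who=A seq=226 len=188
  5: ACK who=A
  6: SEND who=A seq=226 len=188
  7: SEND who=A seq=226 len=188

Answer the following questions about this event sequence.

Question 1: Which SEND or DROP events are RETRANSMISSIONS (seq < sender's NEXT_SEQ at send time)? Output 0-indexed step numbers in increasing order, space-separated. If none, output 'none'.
Step 0: SEND seq=200 -> fresh
Step 1: SEND seq=100 -> fresh
Step 2: DROP seq=226 -> fresh
Step 3: SEND seq=414 -> fresh
Step 4: SEND seq=226 -> retransmit
Step 6: SEND seq=226 -> retransmit
Step 7: SEND seq=226 -> retransmit

Answer: 4 6 7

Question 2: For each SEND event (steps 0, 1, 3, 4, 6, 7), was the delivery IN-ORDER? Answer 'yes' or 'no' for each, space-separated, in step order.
Answer: yes yes no yes no no

Derivation:
Step 0: SEND seq=200 -> in-order
Step 1: SEND seq=100 -> in-order
Step 3: SEND seq=414 -> out-of-order
Step 4: SEND seq=226 -> in-order
Step 6: SEND seq=226 -> out-of-order
Step 7: SEND seq=226 -> out-of-order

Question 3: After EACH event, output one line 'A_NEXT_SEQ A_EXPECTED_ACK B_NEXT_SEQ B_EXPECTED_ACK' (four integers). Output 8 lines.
100 347 347 100
226 347 347 226
414 347 347 226
506 347 347 226
506 347 347 506
506 347 347 506
506 347 347 506
506 347 347 506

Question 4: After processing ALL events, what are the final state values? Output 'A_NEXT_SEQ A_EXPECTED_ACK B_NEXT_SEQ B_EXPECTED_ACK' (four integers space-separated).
Answer: 506 347 347 506

Derivation:
After event 0: A_seq=100 A_ack=347 B_seq=347 B_ack=100
After event 1: A_seq=226 A_ack=347 B_seq=347 B_ack=226
After event 2: A_seq=414 A_ack=347 B_seq=347 B_ack=226
After event 3: A_seq=506 A_ack=347 B_seq=347 B_ack=226
After event 4: A_seq=506 A_ack=347 B_seq=347 B_ack=506
After event 5: A_seq=506 A_ack=347 B_seq=347 B_ack=506
After event 6: A_seq=506 A_ack=347 B_seq=347 B_ack=506
After event 7: A_seq=506 A_ack=347 B_seq=347 B_ack=506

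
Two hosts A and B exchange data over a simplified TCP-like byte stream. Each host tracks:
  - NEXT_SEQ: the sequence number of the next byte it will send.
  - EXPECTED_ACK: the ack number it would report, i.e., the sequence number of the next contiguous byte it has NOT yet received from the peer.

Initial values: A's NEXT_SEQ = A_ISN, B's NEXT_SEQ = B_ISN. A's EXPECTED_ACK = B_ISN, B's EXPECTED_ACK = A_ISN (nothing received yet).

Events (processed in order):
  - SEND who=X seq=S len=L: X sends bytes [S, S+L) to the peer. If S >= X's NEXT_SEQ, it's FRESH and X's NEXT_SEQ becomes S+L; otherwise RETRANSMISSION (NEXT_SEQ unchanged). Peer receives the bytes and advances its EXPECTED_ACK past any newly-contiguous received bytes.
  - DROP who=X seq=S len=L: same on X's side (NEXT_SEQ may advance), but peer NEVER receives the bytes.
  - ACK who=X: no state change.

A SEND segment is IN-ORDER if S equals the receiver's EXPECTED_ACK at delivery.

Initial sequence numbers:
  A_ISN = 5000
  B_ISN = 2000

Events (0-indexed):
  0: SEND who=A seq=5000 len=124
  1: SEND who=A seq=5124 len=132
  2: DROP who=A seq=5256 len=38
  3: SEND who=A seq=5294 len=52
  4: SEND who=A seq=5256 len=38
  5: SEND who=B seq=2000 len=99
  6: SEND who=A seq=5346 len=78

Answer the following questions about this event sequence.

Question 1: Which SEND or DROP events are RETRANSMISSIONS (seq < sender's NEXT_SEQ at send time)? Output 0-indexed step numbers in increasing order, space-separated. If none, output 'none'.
Answer: 4

Derivation:
Step 0: SEND seq=5000 -> fresh
Step 1: SEND seq=5124 -> fresh
Step 2: DROP seq=5256 -> fresh
Step 3: SEND seq=5294 -> fresh
Step 4: SEND seq=5256 -> retransmit
Step 5: SEND seq=2000 -> fresh
Step 6: SEND seq=5346 -> fresh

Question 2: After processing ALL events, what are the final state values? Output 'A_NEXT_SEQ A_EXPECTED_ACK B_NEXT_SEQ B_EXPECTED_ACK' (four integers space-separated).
Answer: 5424 2099 2099 5424

Derivation:
After event 0: A_seq=5124 A_ack=2000 B_seq=2000 B_ack=5124
After event 1: A_seq=5256 A_ack=2000 B_seq=2000 B_ack=5256
After event 2: A_seq=5294 A_ack=2000 B_seq=2000 B_ack=5256
After event 3: A_seq=5346 A_ack=2000 B_seq=2000 B_ack=5256
After event 4: A_seq=5346 A_ack=2000 B_seq=2000 B_ack=5346
After event 5: A_seq=5346 A_ack=2099 B_seq=2099 B_ack=5346
After event 6: A_seq=5424 A_ack=2099 B_seq=2099 B_ack=5424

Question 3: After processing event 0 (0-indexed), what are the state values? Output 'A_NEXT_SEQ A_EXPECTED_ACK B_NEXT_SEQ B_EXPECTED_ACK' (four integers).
After event 0: A_seq=5124 A_ack=2000 B_seq=2000 B_ack=5124

5124 2000 2000 5124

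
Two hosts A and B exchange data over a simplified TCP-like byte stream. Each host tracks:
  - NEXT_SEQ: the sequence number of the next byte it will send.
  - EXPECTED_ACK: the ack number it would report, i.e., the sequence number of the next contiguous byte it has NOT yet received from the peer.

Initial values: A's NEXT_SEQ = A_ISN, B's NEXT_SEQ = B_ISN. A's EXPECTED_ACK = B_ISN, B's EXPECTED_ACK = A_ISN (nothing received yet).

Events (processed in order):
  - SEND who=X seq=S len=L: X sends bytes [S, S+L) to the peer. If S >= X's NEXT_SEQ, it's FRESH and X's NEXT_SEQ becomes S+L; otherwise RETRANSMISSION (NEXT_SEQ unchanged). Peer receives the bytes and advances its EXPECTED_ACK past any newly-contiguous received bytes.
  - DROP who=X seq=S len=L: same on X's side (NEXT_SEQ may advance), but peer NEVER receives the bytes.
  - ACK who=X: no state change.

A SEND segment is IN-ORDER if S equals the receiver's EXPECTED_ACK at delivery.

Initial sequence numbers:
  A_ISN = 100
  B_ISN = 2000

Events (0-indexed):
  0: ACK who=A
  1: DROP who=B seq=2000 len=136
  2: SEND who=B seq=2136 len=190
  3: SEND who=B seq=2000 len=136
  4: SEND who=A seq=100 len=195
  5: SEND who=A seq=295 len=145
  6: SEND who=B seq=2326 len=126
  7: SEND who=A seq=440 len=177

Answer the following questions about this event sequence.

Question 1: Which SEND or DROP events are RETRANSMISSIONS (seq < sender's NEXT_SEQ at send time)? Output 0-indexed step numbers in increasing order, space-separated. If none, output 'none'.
Step 1: DROP seq=2000 -> fresh
Step 2: SEND seq=2136 -> fresh
Step 3: SEND seq=2000 -> retransmit
Step 4: SEND seq=100 -> fresh
Step 5: SEND seq=295 -> fresh
Step 6: SEND seq=2326 -> fresh
Step 7: SEND seq=440 -> fresh

Answer: 3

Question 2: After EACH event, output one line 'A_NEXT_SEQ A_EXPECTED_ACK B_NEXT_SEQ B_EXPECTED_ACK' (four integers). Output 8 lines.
100 2000 2000 100
100 2000 2136 100
100 2000 2326 100
100 2326 2326 100
295 2326 2326 295
440 2326 2326 440
440 2452 2452 440
617 2452 2452 617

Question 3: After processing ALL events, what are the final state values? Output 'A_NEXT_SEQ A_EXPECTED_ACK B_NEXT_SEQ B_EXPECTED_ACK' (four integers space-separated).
After event 0: A_seq=100 A_ack=2000 B_seq=2000 B_ack=100
After event 1: A_seq=100 A_ack=2000 B_seq=2136 B_ack=100
After event 2: A_seq=100 A_ack=2000 B_seq=2326 B_ack=100
After event 3: A_seq=100 A_ack=2326 B_seq=2326 B_ack=100
After event 4: A_seq=295 A_ack=2326 B_seq=2326 B_ack=295
After event 5: A_seq=440 A_ack=2326 B_seq=2326 B_ack=440
After event 6: A_seq=440 A_ack=2452 B_seq=2452 B_ack=440
After event 7: A_seq=617 A_ack=2452 B_seq=2452 B_ack=617

Answer: 617 2452 2452 617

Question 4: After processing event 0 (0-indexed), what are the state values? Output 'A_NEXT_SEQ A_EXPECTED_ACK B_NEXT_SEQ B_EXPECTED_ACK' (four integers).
After event 0: A_seq=100 A_ack=2000 B_seq=2000 B_ack=100

100 2000 2000 100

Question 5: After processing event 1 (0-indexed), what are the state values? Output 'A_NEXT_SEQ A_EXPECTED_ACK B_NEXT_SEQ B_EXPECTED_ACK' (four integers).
After event 0: A_seq=100 A_ack=2000 B_seq=2000 B_ack=100
After event 1: A_seq=100 A_ack=2000 B_seq=2136 B_ack=100

100 2000 2136 100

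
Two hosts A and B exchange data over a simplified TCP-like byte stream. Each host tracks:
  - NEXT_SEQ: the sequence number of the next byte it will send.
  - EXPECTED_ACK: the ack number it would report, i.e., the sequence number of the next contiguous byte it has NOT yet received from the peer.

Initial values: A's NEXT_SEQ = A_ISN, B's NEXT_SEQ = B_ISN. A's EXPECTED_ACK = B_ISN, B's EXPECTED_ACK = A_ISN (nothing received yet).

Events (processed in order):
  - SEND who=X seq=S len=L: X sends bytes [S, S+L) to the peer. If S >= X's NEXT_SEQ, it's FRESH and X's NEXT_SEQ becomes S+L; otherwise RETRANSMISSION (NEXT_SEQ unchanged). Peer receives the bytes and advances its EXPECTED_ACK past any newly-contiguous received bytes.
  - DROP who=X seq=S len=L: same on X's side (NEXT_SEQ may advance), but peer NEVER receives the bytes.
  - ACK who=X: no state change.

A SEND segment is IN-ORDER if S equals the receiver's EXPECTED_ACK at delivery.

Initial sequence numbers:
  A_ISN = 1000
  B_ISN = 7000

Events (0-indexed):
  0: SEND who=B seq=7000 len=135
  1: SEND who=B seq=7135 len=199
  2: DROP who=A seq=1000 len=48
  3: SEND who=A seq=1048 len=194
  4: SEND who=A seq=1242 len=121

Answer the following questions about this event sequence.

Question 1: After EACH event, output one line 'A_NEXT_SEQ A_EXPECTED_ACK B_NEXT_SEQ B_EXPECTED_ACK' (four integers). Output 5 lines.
1000 7135 7135 1000
1000 7334 7334 1000
1048 7334 7334 1000
1242 7334 7334 1000
1363 7334 7334 1000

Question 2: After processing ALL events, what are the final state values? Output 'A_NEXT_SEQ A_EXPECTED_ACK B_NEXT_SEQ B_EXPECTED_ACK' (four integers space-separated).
Answer: 1363 7334 7334 1000

Derivation:
After event 0: A_seq=1000 A_ack=7135 B_seq=7135 B_ack=1000
After event 1: A_seq=1000 A_ack=7334 B_seq=7334 B_ack=1000
After event 2: A_seq=1048 A_ack=7334 B_seq=7334 B_ack=1000
After event 3: A_seq=1242 A_ack=7334 B_seq=7334 B_ack=1000
After event 4: A_seq=1363 A_ack=7334 B_seq=7334 B_ack=1000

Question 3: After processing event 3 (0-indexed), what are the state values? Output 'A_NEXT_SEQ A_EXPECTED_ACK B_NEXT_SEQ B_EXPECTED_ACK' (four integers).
After event 0: A_seq=1000 A_ack=7135 B_seq=7135 B_ack=1000
After event 1: A_seq=1000 A_ack=7334 B_seq=7334 B_ack=1000
After event 2: A_seq=1048 A_ack=7334 B_seq=7334 B_ack=1000
After event 3: A_seq=1242 A_ack=7334 B_seq=7334 B_ack=1000

1242 7334 7334 1000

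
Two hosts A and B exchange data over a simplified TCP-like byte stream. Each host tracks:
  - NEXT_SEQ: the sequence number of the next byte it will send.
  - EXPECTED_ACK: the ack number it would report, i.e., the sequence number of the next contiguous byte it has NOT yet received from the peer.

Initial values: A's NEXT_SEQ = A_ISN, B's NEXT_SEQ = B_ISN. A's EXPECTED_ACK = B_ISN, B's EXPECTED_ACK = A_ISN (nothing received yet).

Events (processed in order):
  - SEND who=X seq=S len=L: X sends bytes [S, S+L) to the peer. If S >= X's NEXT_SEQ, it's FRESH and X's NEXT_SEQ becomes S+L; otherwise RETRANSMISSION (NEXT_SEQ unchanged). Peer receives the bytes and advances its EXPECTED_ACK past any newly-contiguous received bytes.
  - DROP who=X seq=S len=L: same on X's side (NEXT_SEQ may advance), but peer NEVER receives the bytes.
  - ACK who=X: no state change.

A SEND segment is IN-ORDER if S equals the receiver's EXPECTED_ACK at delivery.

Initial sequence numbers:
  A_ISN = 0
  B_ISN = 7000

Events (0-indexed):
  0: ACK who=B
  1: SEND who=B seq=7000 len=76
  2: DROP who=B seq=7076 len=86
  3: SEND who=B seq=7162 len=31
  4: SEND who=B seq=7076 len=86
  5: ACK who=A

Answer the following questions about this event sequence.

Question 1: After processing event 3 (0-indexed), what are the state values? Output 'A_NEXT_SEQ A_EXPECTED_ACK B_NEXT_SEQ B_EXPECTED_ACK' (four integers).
After event 0: A_seq=0 A_ack=7000 B_seq=7000 B_ack=0
After event 1: A_seq=0 A_ack=7076 B_seq=7076 B_ack=0
After event 2: A_seq=0 A_ack=7076 B_seq=7162 B_ack=0
After event 3: A_seq=0 A_ack=7076 B_seq=7193 B_ack=0

0 7076 7193 0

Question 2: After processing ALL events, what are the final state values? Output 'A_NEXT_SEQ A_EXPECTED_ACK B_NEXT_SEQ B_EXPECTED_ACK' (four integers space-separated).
Answer: 0 7193 7193 0

Derivation:
After event 0: A_seq=0 A_ack=7000 B_seq=7000 B_ack=0
After event 1: A_seq=0 A_ack=7076 B_seq=7076 B_ack=0
After event 2: A_seq=0 A_ack=7076 B_seq=7162 B_ack=0
After event 3: A_seq=0 A_ack=7076 B_seq=7193 B_ack=0
After event 4: A_seq=0 A_ack=7193 B_seq=7193 B_ack=0
After event 5: A_seq=0 A_ack=7193 B_seq=7193 B_ack=0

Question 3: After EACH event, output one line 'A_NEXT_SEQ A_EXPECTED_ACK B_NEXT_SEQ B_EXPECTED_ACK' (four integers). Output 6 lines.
0 7000 7000 0
0 7076 7076 0
0 7076 7162 0
0 7076 7193 0
0 7193 7193 0
0 7193 7193 0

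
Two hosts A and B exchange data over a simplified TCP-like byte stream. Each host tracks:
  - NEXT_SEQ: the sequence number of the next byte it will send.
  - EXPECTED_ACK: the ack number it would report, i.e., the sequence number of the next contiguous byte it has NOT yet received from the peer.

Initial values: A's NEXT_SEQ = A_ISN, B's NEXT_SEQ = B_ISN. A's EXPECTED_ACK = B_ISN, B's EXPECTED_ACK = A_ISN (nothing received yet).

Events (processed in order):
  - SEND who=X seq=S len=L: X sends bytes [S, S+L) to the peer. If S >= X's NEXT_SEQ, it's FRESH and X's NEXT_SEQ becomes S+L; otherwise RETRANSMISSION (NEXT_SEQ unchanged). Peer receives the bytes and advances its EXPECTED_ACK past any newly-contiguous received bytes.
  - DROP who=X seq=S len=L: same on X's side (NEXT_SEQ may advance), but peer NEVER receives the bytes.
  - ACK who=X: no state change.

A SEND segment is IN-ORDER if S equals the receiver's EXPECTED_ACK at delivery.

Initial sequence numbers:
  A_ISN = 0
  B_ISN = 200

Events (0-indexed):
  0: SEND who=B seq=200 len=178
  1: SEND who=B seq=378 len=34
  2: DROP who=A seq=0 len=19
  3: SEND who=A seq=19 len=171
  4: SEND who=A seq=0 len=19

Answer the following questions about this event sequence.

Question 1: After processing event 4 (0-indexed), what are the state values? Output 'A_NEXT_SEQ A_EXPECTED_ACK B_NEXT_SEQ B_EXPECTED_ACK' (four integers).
After event 0: A_seq=0 A_ack=378 B_seq=378 B_ack=0
After event 1: A_seq=0 A_ack=412 B_seq=412 B_ack=0
After event 2: A_seq=19 A_ack=412 B_seq=412 B_ack=0
After event 3: A_seq=190 A_ack=412 B_seq=412 B_ack=0
After event 4: A_seq=190 A_ack=412 B_seq=412 B_ack=190

190 412 412 190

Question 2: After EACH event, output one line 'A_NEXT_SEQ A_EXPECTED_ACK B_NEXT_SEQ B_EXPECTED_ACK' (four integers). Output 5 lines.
0 378 378 0
0 412 412 0
19 412 412 0
190 412 412 0
190 412 412 190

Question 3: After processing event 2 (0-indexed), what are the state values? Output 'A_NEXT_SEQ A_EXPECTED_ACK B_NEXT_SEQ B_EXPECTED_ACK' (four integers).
After event 0: A_seq=0 A_ack=378 B_seq=378 B_ack=0
After event 1: A_seq=0 A_ack=412 B_seq=412 B_ack=0
After event 2: A_seq=19 A_ack=412 B_seq=412 B_ack=0

19 412 412 0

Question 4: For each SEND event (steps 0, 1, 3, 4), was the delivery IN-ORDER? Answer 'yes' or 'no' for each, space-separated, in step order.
Answer: yes yes no yes

Derivation:
Step 0: SEND seq=200 -> in-order
Step 1: SEND seq=378 -> in-order
Step 3: SEND seq=19 -> out-of-order
Step 4: SEND seq=0 -> in-order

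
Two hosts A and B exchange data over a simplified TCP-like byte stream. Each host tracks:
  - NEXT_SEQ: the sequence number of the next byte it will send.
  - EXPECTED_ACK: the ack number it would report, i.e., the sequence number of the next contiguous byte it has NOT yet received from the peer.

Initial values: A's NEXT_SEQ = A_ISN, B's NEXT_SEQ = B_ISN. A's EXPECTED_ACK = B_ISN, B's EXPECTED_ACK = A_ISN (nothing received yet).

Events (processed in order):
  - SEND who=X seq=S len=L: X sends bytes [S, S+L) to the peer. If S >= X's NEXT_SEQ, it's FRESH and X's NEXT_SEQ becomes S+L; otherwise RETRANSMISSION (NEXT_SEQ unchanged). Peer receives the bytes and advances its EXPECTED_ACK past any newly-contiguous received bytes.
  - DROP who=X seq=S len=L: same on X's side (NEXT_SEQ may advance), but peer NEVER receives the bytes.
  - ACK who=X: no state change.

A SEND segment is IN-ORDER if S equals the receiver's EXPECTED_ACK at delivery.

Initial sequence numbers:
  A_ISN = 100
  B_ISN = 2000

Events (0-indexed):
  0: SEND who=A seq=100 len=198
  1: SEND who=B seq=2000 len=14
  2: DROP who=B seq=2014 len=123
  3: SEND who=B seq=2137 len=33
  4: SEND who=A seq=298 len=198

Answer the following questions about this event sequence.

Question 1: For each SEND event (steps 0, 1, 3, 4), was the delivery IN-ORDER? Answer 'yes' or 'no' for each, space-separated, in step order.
Answer: yes yes no yes

Derivation:
Step 0: SEND seq=100 -> in-order
Step 1: SEND seq=2000 -> in-order
Step 3: SEND seq=2137 -> out-of-order
Step 4: SEND seq=298 -> in-order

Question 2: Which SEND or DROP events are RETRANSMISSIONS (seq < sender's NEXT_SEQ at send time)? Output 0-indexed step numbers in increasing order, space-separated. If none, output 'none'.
Answer: none

Derivation:
Step 0: SEND seq=100 -> fresh
Step 1: SEND seq=2000 -> fresh
Step 2: DROP seq=2014 -> fresh
Step 3: SEND seq=2137 -> fresh
Step 4: SEND seq=298 -> fresh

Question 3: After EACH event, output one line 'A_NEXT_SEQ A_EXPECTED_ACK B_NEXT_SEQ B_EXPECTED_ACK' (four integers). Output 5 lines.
298 2000 2000 298
298 2014 2014 298
298 2014 2137 298
298 2014 2170 298
496 2014 2170 496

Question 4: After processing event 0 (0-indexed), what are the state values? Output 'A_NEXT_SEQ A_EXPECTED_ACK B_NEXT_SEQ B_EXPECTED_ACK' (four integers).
After event 0: A_seq=298 A_ack=2000 B_seq=2000 B_ack=298

298 2000 2000 298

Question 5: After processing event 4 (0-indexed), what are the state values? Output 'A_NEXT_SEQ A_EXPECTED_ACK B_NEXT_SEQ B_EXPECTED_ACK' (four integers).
After event 0: A_seq=298 A_ack=2000 B_seq=2000 B_ack=298
After event 1: A_seq=298 A_ack=2014 B_seq=2014 B_ack=298
After event 2: A_seq=298 A_ack=2014 B_seq=2137 B_ack=298
After event 3: A_seq=298 A_ack=2014 B_seq=2170 B_ack=298
After event 4: A_seq=496 A_ack=2014 B_seq=2170 B_ack=496

496 2014 2170 496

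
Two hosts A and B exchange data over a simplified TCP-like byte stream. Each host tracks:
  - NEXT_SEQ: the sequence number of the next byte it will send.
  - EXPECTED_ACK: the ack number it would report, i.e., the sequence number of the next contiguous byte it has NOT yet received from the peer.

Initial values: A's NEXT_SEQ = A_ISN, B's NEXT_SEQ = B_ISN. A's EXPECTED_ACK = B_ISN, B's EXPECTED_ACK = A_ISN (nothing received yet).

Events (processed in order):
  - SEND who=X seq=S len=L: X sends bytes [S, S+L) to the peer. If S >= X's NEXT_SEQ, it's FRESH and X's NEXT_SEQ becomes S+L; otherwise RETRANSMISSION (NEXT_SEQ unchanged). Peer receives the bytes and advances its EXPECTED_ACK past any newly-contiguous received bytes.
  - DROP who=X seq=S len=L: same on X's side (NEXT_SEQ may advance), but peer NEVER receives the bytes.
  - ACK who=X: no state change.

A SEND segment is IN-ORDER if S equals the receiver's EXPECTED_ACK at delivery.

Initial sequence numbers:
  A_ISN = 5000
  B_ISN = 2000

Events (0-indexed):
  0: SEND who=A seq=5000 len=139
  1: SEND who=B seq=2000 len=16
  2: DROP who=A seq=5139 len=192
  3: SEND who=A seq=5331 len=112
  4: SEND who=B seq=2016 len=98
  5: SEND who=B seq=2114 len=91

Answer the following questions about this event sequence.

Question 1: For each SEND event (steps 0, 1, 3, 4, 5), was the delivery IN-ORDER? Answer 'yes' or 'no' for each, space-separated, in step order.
Answer: yes yes no yes yes

Derivation:
Step 0: SEND seq=5000 -> in-order
Step 1: SEND seq=2000 -> in-order
Step 3: SEND seq=5331 -> out-of-order
Step 4: SEND seq=2016 -> in-order
Step 5: SEND seq=2114 -> in-order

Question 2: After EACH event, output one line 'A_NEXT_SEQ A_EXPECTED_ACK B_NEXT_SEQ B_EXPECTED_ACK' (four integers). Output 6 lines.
5139 2000 2000 5139
5139 2016 2016 5139
5331 2016 2016 5139
5443 2016 2016 5139
5443 2114 2114 5139
5443 2205 2205 5139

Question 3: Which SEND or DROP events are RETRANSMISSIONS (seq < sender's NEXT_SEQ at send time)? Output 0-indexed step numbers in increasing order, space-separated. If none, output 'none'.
Answer: none

Derivation:
Step 0: SEND seq=5000 -> fresh
Step 1: SEND seq=2000 -> fresh
Step 2: DROP seq=5139 -> fresh
Step 3: SEND seq=5331 -> fresh
Step 4: SEND seq=2016 -> fresh
Step 5: SEND seq=2114 -> fresh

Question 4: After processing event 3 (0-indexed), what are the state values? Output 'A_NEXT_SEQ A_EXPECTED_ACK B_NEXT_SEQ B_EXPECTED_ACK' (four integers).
After event 0: A_seq=5139 A_ack=2000 B_seq=2000 B_ack=5139
After event 1: A_seq=5139 A_ack=2016 B_seq=2016 B_ack=5139
After event 2: A_seq=5331 A_ack=2016 B_seq=2016 B_ack=5139
After event 3: A_seq=5443 A_ack=2016 B_seq=2016 B_ack=5139

5443 2016 2016 5139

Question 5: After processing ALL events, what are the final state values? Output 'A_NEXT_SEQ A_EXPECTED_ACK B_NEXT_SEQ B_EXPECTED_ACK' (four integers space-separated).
Answer: 5443 2205 2205 5139

Derivation:
After event 0: A_seq=5139 A_ack=2000 B_seq=2000 B_ack=5139
After event 1: A_seq=5139 A_ack=2016 B_seq=2016 B_ack=5139
After event 2: A_seq=5331 A_ack=2016 B_seq=2016 B_ack=5139
After event 3: A_seq=5443 A_ack=2016 B_seq=2016 B_ack=5139
After event 4: A_seq=5443 A_ack=2114 B_seq=2114 B_ack=5139
After event 5: A_seq=5443 A_ack=2205 B_seq=2205 B_ack=5139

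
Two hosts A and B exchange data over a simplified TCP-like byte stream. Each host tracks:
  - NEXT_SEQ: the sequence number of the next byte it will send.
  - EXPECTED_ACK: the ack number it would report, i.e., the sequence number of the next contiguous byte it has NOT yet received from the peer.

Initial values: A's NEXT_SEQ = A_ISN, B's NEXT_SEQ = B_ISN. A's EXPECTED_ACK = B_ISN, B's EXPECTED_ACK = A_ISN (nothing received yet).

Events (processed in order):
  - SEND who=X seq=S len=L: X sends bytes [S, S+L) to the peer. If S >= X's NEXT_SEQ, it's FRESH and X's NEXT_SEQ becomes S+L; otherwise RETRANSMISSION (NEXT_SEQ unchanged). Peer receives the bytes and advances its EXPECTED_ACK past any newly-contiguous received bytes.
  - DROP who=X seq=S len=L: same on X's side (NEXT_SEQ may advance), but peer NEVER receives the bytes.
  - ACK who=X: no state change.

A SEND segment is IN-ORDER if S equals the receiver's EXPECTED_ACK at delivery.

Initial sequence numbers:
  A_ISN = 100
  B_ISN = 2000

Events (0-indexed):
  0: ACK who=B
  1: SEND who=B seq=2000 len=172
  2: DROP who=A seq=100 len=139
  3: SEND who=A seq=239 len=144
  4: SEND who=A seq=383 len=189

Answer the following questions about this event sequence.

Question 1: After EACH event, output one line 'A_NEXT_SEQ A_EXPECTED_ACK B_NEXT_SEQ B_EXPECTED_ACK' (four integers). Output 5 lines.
100 2000 2000 100
100 2172 2172 100
239 2172 2172 100
383 2172 2172 100
572 2172 2172 100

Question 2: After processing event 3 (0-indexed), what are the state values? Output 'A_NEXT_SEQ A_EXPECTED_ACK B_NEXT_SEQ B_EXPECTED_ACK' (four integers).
After event 0: A_seq=100 A_ack=2000 B_seq=2000 B_ack=100
After event 1: A_seq=100 A_ack=2172 B_seq=2172 B_ack=100
After event 2: A_seq=239 A_ack=2172 B_seq=2172 B_ack=100
After event 3: A_seq=383 A_ack=2172 B_seq=2172 B_ack=100

383 2172 2172 100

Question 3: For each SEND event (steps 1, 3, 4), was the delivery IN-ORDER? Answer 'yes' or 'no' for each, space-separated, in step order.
Answer: yes no no

Derivation:
Step 1: SEND seq=2000 -> in-order
Step 3: SEND seq=239 -> out-of-order
Step 4: SEND seq=383 -> out-of-order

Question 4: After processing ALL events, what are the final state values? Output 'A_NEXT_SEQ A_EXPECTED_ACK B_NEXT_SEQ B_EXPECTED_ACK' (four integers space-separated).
After event 0: A_seq=100 A_ack=2000 B_seq=2000 B_ack=100
After event 1: A_seq=100 A_ack=2172 B_seq=2172 B_ack=100
After event 2: A_seq=239 A_ack=2172 B_seq=2172 B_ack=100
After event 3: A_seq=383 A_ack=2172 B_seq=2172 B_ack=100
After event 4: A_seq=572 A_ack=2172 B_seq=2172 B_ack=100

Answer: 572 2172 2172 100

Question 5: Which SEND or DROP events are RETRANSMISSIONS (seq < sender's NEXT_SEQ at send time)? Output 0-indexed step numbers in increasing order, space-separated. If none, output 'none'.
Answer: none

Derivation:
Step 1: SEND seq=2000 -> fresh
Step 2: DROP seq=100 -> fresh
Step 3: SEND seq=239 -> fresh
Step 4: SEND seq=383 -> fresh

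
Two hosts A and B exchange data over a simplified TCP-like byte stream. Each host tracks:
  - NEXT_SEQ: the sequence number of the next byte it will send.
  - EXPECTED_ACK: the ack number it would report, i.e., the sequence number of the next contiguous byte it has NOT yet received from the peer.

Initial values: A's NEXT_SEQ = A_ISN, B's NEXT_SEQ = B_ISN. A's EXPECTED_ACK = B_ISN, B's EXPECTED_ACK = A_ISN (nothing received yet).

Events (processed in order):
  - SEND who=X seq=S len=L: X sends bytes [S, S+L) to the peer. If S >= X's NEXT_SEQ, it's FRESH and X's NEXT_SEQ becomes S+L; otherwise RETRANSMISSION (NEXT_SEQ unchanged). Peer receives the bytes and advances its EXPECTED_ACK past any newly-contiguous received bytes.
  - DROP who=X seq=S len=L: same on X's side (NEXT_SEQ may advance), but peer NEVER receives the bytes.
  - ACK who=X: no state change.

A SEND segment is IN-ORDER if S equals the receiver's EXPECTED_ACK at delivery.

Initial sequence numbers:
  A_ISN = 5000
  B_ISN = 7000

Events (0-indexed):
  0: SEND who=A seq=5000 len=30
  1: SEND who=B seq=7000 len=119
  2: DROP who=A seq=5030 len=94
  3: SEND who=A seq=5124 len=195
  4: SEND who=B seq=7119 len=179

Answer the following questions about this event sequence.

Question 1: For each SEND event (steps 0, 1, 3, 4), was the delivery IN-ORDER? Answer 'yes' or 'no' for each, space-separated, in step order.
Answer: yes yes no yes

Derivation:
Step 0: SEND seq=5000 -> in-order
Step 1: SEND seq=7000 -> in-order
Step 3: SEND seq=5124 -> out-of-order
Step 4: SEND seq=7119 -> in-order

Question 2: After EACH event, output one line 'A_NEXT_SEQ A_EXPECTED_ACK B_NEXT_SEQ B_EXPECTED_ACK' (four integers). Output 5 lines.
5030 7000 7000 5030
5030 7119 7119 5030
5124 7119 7119 5030
5319 7119 7119 5030
5319 7298 7298 5030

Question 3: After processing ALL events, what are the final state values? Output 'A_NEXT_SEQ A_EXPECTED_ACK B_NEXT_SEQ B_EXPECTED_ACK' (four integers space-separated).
Answer: 5319 7298 7298 5030

Derivation:
After event 0: A_seq=5030 A_ack=7000 B_seq=7000 B_ack=5030
After event 1: A_seq=5030 A_ack=7119 B_seq=7119 B_ack=5030
After event 2: A_seq=5124 A_ack=7119 B_seq=7119 B_ack=5030
After event 3: A_seq=5319 A_ack=7119 B_seq=7119 B_ack=5030
After event 4: A_seq=5319 A_ack=7298 B_seq=7298 B_ack=5030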